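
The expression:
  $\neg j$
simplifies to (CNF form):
$\neg j$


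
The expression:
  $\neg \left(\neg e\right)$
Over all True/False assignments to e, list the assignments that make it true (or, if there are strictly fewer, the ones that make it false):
is true only for:
  e=True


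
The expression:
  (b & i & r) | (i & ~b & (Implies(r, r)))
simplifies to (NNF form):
i & (r | ~b)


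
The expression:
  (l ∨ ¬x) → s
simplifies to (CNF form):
(s ∨ x) ∧ (s ∨ ¬l)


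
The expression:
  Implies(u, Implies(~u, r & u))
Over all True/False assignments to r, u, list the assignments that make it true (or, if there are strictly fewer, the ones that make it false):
is always true.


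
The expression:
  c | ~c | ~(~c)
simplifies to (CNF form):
True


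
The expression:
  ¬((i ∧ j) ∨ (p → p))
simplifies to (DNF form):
False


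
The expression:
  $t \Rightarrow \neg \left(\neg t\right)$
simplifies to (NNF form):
$\text{True}$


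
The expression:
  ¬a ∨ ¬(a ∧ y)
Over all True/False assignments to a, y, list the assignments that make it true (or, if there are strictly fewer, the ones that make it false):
is false only for:
  a=True, y=True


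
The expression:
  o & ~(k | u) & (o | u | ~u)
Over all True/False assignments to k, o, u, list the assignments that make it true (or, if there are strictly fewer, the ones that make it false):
is true only for:
  k=False, o=True, u=False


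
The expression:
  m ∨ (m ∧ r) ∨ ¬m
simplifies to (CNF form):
True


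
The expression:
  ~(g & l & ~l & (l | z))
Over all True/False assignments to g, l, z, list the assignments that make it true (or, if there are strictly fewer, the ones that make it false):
is always true.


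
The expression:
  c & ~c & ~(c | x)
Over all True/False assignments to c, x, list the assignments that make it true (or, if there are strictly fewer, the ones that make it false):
is never true.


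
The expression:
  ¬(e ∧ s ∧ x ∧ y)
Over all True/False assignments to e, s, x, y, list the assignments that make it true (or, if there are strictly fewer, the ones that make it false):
is false only for:
  e=True, s=True, x=True, y=True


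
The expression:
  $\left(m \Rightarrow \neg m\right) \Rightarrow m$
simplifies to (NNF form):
$m$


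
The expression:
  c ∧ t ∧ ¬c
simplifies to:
False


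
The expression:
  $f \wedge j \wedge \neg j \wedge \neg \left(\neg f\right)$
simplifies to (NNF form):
$\text{False}$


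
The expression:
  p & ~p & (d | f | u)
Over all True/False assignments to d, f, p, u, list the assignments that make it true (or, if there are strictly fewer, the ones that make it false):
is never true.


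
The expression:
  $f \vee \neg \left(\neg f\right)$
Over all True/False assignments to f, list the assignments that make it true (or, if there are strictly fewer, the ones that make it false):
is true only for:
  f=True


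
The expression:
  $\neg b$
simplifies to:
$\neg b$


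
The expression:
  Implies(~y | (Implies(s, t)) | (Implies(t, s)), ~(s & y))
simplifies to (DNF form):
~s | ~y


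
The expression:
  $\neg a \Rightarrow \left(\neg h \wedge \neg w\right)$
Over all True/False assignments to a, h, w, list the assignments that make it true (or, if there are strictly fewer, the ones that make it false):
is false only for:
  a=False, h=False, w=True;
  a=False, h=True, w=False;
  a=False, h=True, w=True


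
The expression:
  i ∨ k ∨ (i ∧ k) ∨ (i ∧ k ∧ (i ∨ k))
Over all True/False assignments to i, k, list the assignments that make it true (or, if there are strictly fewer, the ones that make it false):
is false only for:
  i=False, k=False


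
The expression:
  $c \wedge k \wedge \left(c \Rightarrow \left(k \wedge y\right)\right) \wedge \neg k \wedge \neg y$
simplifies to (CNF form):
$\text{False}$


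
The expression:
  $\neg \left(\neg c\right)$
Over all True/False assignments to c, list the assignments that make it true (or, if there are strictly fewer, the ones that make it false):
is true only for:
  c=True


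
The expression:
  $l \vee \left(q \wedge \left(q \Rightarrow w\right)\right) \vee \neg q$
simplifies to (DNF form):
$l \vee w \vee \neg q$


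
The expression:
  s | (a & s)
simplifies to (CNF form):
s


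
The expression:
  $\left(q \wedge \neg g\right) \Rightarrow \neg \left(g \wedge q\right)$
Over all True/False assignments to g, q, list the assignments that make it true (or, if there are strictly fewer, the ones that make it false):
is always true.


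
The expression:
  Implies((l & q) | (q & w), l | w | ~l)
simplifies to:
True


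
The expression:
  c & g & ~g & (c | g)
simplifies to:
False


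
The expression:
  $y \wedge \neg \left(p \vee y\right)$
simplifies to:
$\text{False}$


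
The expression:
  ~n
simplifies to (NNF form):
~n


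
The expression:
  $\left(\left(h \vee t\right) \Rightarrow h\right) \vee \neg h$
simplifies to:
$\text{True}$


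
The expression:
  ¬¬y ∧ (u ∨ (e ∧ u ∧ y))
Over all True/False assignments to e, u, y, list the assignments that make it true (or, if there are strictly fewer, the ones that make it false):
is true only for:
  e=False, u=True, y=True;
  e=True, u=True, y=True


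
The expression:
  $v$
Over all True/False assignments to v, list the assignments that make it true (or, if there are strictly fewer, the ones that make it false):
is true only for:
  v=True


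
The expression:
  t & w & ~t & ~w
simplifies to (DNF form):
False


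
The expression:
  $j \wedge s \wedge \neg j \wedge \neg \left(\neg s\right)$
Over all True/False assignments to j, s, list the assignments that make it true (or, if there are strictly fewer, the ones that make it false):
is never true.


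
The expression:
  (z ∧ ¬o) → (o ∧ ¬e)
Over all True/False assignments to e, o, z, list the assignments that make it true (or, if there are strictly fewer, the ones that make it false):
is false only for:
  e=False, o=False, z=True;
  e=True, o=False, z=True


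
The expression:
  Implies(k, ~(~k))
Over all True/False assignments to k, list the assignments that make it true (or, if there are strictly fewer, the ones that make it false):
is always true.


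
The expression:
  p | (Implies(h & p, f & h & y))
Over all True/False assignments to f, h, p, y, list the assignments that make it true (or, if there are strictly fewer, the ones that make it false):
is always true.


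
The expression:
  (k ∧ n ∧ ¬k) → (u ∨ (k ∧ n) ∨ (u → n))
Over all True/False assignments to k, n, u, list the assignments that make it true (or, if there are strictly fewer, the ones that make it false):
is always true.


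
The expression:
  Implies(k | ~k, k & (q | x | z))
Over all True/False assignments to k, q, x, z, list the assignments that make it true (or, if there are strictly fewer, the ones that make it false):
is true only for:
  k=True, q=False, x=False, z=True;
  k=True, q=False, x=True, z=False;
  k=True, q=False, x=True, z=True;
  k=True, q=True, x=False, z=False;
  k=True, q=True, x=False, z=True;
  k=True, q=True, x=True, z=False;
  k=True, q=True, x=True, z=True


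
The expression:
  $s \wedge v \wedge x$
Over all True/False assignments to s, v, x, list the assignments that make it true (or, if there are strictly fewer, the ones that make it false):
is true only for:
  s=True, v=True, x=True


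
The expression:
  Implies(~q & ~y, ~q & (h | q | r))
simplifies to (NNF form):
h | q | r | y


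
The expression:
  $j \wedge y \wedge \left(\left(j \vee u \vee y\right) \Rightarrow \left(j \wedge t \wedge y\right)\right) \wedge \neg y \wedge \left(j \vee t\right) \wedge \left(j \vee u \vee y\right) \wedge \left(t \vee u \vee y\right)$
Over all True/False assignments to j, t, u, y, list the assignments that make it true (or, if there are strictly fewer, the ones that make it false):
is never true.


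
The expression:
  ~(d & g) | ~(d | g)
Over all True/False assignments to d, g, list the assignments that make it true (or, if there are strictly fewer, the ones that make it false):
is false only for:
  d=True, g=True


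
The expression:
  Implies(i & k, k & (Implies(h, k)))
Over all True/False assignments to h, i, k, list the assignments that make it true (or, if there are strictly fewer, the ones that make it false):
is always true.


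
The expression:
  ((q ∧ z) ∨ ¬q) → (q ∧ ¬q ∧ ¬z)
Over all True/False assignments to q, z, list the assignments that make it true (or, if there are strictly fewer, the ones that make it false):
is true only for:
  q=True, z=False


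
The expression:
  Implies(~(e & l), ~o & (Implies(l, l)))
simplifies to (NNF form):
~o | (e & l)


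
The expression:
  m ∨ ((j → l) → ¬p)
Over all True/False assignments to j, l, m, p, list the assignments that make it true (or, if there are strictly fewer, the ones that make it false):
is false only for:
  j=False, l=False, m=False, p=True;
  j=False, l=True, m=False, p=True;
  j=True, l=True, m=False, p=True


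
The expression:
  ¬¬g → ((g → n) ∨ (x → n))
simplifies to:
n ∨ ¬g ∨ ¬x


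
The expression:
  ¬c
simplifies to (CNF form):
¬c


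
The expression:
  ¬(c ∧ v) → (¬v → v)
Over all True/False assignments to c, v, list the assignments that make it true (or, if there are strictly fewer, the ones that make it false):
is true only for:
  c=False, v=True;
  c=True, v=True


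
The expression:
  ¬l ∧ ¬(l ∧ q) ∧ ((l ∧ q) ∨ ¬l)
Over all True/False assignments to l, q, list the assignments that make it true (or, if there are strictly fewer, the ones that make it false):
is true only for:
  l=False, q=False;
  l=False, q=True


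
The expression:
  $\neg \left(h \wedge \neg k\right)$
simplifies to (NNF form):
$k \vee \neg h$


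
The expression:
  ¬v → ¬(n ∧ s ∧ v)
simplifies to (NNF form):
True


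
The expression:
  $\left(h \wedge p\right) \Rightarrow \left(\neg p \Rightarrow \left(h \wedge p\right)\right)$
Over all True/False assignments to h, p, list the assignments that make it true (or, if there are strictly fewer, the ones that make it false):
is always true.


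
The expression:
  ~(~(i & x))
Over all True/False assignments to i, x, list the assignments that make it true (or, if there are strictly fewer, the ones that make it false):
is true only for:
  i=True, x=True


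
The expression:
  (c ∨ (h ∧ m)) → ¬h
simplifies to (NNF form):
(¬c ∧ ¬m) ∨ ¬h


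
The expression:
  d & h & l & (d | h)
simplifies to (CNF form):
d & h & l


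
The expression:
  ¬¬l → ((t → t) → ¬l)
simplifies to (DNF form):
¬l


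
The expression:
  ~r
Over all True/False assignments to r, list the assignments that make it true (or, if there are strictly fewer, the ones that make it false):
is true only for:
  r=False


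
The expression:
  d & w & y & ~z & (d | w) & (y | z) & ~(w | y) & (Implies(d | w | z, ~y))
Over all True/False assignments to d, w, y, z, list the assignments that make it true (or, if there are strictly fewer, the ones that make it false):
is never true.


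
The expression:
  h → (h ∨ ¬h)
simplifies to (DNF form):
True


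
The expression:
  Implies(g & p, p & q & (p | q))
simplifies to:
q | ~g | ~p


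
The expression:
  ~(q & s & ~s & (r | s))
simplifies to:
True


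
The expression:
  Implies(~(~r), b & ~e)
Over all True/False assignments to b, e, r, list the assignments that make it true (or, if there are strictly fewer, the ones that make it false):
is false only for:
  b=False, e=False, r=True;
  b=False, e=True, r=True;
  b=True, e=True, r=True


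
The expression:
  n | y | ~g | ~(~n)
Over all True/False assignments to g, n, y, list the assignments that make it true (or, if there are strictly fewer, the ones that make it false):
is false only for:
  g=True, n=False, y=False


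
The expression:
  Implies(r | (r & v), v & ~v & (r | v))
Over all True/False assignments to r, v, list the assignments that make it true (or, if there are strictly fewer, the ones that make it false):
is true only for:
  r=False, v=False;
  r=False, v=True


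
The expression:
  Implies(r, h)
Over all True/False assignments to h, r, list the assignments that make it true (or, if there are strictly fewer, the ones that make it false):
is false only for:
  h=False, r=True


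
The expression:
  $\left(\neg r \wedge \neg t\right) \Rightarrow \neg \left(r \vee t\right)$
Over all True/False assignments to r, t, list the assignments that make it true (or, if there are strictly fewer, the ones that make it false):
is always true.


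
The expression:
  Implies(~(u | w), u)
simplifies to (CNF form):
u | w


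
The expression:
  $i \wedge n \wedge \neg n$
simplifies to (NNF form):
$\text{False}$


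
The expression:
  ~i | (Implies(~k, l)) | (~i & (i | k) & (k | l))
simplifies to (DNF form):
k | l | ~i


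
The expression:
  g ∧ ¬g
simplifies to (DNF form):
False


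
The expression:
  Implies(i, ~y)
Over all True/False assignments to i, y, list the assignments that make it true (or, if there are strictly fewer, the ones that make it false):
is false only for:
  i=True, y=True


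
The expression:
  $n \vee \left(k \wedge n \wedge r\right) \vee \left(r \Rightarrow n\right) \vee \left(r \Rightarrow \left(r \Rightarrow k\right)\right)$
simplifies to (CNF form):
$k \vee n \vee \neg r$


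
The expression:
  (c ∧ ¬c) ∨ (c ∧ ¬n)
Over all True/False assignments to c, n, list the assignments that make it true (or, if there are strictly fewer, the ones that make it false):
is true only for:
  c=True, n=False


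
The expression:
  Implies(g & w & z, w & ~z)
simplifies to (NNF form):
~g | ~w | ~z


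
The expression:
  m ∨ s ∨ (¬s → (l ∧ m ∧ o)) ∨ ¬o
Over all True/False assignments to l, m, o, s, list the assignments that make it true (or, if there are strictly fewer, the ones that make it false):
is false only for:
  l=False, m=False, o=True, s=False;
  l=True, m=False, o=True, s=False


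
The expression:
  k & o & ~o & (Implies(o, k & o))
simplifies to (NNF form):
False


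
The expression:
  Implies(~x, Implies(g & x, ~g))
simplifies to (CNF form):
True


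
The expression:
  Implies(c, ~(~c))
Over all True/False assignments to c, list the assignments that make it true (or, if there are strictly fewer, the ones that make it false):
is always true.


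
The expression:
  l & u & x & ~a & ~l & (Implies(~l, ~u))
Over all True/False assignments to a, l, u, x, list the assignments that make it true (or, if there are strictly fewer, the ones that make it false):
is never true.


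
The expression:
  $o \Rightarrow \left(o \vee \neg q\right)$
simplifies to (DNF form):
$\text{True}$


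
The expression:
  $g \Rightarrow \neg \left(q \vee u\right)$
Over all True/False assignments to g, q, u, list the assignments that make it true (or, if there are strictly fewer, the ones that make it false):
is false only for:
  g=True, q=False, u=True;
  g=True, q=True, u=False;
  g=True, q=True, u=True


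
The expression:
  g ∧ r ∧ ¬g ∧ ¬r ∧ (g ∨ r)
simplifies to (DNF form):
False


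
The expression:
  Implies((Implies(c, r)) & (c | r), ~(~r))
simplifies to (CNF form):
True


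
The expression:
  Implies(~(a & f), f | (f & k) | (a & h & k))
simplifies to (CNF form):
(a | f) & (f | h) & (f | k)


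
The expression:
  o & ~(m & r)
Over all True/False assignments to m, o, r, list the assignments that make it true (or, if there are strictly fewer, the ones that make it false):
is true only for:
  m=False, o=True, r=False;
  m=False, o=True, r=True;
  m=True, o=True, r=False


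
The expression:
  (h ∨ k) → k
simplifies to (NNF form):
k ∨ ¬h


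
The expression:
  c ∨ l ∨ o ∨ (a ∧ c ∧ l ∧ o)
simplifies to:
c ∨ l ∨ o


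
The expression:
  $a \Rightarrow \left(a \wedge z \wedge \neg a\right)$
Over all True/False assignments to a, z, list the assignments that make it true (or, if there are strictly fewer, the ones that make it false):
is true only for:
  a=False, z=False;
  a=False, z=True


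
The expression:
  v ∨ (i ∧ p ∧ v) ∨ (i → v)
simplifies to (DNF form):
v ∨ ¬i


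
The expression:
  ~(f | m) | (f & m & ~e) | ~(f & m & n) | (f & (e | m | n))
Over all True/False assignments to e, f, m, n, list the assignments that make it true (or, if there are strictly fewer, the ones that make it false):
is always true.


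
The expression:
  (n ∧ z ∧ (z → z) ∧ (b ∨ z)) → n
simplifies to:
True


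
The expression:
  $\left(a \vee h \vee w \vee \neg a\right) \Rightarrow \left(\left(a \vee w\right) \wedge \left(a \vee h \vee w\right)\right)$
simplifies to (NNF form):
$a \vee w$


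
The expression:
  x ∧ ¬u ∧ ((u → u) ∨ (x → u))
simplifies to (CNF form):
x ∧ ¬u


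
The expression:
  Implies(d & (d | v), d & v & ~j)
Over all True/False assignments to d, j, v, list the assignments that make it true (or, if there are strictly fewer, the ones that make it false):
is false only for:
  d=True, j=False, v=False;
  d=True, j=True, v=False;
  d=True, j=True, v=True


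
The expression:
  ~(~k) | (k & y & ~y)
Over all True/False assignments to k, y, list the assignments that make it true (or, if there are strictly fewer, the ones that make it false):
is true only for:
  k=True, y=False;
  k=True, y=True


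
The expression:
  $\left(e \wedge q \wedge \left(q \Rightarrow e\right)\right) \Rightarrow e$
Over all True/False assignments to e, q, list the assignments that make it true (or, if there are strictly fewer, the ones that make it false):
is always true.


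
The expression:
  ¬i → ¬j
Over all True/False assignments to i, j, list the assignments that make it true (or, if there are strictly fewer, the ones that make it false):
is false only for:
  i=False, j=True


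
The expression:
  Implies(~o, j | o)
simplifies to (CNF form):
j | o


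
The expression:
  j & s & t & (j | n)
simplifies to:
j & s & t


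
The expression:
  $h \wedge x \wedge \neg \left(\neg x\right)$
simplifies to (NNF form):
$h \wedge x$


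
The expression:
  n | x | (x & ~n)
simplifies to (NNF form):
n | x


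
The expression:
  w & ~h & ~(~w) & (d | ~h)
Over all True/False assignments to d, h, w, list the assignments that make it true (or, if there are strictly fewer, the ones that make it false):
is true only for:
  d=False, h=False, w=True;
  d=True, h=False, w=True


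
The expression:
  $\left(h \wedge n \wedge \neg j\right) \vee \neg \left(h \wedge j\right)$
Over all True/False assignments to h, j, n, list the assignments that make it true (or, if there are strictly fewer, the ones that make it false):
is false only for:
  h=True, j=True, n=False;
  h=True, j=True, n=True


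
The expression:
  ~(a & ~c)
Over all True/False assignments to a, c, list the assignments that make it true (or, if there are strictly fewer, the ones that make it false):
is false only for:
  a=True, c=False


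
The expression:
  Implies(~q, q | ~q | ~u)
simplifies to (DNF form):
True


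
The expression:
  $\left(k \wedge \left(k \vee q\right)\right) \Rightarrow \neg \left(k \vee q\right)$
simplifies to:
$\neg k$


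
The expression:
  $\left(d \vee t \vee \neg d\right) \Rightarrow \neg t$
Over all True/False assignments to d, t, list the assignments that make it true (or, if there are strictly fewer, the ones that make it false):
is true only for:
  d=False, t=False;
  d=True, t=False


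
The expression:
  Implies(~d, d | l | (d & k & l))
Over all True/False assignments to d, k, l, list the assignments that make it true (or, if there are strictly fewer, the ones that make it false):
is false only for:
  d=False, k=False, l=False;
  d=False, k=True, l=False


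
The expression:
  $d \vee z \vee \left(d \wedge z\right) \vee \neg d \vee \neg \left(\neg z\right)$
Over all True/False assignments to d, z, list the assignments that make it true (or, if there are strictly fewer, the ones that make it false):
is always true.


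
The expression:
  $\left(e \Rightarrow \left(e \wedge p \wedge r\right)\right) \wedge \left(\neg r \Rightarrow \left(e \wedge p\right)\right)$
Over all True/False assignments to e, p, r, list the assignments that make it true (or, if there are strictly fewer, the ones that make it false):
is true only for:
  e=False, p=False, r=True;
  e=False, p=True, r=True;
  e=True, p=True, r=True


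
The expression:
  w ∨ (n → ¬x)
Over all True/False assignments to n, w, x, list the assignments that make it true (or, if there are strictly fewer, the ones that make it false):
is false only for:
  n=True, w=False, x=True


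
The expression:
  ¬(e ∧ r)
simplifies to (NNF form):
¬e ∨ ¬r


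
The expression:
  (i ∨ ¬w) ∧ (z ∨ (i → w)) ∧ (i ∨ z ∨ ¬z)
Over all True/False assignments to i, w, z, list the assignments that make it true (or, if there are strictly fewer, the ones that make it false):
is false only for:
  i=False, w=True, z=False;
  i=False, w=True, z=True;
  i=True, w=False, z=False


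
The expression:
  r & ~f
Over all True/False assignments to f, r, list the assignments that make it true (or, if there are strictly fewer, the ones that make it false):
is true only for:
  f=False, r=True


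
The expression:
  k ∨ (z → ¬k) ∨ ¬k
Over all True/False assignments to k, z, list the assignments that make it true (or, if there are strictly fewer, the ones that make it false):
is always true.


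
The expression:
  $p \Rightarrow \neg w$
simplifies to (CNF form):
$\neg p \vee \neg w$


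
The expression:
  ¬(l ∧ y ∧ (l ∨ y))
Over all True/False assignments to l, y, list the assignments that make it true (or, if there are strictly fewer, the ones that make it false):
is false only for:
  l=True, y=True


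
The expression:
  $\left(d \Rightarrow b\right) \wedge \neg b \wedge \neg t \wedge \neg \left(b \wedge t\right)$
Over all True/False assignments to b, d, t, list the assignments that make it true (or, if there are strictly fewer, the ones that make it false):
is true only for:
  b=False, d=False, t=False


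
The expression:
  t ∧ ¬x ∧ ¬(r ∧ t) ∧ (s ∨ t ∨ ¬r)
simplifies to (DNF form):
t ∧ ¬r ∧ ¬x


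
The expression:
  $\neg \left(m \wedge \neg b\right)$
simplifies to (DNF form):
$b \vee \neg m$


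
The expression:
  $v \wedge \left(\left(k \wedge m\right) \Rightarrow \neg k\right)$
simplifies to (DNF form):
$\left(v \wedge \neg k\right) \vee \left(v \wedge \neg m\right)$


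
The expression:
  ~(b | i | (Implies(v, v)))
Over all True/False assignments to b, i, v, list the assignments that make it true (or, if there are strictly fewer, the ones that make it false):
is never true.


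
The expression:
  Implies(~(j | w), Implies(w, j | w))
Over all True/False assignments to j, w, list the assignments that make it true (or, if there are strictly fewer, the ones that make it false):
is always true.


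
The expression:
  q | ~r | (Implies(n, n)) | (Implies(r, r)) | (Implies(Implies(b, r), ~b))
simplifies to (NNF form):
True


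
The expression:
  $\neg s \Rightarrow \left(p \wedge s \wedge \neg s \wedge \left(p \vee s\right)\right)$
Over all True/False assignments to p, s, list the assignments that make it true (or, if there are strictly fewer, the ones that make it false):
is true only for:
  p=False, s=True;
  p=True, s=True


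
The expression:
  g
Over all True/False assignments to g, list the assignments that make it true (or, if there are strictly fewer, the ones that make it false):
is true only for:
  g=True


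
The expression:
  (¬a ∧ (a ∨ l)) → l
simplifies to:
True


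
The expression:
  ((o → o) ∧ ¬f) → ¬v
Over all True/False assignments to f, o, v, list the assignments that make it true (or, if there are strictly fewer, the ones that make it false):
is false only for:
  f=False, o=False, v=True;
  f=False, o=True, v=True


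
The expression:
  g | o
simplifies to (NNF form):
g | o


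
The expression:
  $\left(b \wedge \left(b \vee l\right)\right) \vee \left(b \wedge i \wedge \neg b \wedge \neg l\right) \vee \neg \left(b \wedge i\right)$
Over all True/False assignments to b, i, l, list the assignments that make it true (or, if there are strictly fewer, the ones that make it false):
is always true.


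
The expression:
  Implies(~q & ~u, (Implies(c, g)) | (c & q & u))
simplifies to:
g | q | u | ~c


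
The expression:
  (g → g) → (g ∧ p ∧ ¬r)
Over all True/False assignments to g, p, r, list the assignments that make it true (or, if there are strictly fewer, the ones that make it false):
is true only for:
  g=True, p=True, r=False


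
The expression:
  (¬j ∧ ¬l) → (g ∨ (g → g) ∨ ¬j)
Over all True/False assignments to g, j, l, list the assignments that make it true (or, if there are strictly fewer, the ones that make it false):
is always true.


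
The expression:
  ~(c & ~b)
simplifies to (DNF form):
b | ~c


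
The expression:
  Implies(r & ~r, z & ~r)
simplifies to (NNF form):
True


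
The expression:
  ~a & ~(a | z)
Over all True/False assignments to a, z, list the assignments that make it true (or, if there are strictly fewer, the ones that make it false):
is true only for:
  a=False, z=False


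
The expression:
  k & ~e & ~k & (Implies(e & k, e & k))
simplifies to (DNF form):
False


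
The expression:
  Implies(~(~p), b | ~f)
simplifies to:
b | ~f | ~p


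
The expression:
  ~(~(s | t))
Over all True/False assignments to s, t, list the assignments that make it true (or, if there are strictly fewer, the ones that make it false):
is false only for:
  s=False, t=False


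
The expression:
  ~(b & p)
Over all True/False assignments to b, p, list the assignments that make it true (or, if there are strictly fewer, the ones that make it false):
is false only for:
  b=True, p=True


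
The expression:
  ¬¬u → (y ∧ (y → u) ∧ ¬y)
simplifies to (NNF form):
¬u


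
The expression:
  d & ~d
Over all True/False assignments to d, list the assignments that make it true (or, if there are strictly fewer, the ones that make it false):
is never true.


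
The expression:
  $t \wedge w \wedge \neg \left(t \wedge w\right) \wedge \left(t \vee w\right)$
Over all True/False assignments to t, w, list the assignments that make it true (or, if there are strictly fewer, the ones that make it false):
is never true.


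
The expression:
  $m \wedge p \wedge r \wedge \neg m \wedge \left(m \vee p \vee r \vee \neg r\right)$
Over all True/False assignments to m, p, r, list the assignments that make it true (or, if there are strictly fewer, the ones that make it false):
is never true.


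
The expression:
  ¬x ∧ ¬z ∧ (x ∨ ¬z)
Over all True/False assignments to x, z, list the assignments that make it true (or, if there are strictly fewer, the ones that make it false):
is true only for:
  x=False, z=False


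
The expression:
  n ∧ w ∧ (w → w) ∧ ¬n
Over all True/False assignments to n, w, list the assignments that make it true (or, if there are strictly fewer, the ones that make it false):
is never true.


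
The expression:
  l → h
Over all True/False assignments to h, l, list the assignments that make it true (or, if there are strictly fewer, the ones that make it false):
is false only for:
  h=False, l=True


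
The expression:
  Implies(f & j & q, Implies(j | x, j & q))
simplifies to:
True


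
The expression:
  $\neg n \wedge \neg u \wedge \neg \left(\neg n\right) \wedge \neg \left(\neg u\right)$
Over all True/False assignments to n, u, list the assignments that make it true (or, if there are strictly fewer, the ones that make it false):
is never true.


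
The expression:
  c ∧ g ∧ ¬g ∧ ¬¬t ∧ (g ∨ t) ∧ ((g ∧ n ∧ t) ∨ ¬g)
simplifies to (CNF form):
False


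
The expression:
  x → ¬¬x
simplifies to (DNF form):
True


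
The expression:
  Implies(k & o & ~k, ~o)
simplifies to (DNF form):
True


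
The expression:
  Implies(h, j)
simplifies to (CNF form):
j | ~h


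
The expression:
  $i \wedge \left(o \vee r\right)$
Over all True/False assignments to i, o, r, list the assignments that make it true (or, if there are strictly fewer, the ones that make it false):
is true only for:
  i=True, o=False, r=True;
  i=True, o=True, r=False;
  i=True, o=True, r=True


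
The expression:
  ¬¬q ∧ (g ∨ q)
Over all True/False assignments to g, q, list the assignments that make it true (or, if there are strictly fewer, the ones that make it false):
is true only for:
  g=False, q=True;
  g=True, q=True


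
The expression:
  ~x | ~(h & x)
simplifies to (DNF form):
~h | ~x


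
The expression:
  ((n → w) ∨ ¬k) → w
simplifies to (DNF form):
w ∨ (k ∧ n)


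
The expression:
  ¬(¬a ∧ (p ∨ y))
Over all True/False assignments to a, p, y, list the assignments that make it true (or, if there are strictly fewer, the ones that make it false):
is false only for:
  a=False, p=False, y=True;
  a=False, p=True, y=False;
  a=False, p=True, y=True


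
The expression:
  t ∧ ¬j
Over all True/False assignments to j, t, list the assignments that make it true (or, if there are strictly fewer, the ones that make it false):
is true only for:
  j=False, t=True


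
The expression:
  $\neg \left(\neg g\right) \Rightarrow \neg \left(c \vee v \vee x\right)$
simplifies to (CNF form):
$\left(\neg c \vee \neg g\right) \wedge \left(\neg g \vee \neg v\right) \wedge \left(\neg g \vee \neg x\right)$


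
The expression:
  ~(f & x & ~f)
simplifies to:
True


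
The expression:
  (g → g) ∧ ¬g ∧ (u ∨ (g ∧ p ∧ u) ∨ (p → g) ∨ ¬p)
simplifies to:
¬g ∧ (u ∨ ¬p)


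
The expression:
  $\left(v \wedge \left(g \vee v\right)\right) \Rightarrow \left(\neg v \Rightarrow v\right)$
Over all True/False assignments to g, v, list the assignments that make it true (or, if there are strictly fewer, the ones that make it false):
is always true.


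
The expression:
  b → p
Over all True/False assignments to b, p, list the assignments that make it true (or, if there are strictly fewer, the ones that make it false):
is false only for:
  b=True, p=False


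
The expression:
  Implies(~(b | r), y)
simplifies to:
b | r | y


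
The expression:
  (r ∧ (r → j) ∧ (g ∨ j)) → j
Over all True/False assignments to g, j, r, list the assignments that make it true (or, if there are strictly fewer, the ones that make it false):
is always true.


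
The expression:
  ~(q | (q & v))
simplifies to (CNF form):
~q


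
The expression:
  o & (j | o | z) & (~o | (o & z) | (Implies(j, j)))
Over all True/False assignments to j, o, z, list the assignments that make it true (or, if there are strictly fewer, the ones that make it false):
is true only for:
  j=False, o=True, z=False;
  j=False, o=True, z=True;
  j=True, o=True, z=False;
  j=True, o=True, z=True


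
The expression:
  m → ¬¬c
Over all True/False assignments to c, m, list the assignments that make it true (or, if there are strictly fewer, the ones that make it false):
is false only for:
  c=False, m=True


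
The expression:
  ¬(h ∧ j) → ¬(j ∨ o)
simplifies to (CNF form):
(h ∨ ¬j) ∧ (j ∨ ¬o)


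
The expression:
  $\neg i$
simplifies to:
$\neg i$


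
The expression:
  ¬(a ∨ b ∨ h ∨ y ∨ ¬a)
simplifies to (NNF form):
False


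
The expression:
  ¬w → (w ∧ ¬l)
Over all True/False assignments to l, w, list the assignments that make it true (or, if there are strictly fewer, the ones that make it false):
is true only for:
  l=False, w=True;
  l=True, w=True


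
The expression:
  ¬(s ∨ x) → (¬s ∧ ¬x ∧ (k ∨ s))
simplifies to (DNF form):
k ∨ s ∨ x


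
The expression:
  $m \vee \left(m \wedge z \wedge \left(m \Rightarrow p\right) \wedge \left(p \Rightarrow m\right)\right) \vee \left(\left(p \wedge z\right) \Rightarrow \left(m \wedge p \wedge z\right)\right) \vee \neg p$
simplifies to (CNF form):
$m \vee \neg p \vee \neg z$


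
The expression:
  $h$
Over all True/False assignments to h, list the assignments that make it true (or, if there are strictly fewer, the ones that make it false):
is true only for:
  h=True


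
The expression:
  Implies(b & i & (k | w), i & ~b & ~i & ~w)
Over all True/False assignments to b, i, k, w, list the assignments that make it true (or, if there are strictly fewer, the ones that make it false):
is false only for:
  b=True, i=True, k=False, w=True;
  b=True, i=True, k=True, w=False;
  b=True, i=True, k=True, w=True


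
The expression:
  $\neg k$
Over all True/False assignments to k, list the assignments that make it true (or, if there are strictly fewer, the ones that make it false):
is true only for:
  k=False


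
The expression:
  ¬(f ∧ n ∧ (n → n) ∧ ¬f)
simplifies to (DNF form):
True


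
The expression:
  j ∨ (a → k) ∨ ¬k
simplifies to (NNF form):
True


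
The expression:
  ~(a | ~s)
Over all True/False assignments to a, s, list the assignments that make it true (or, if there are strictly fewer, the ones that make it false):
is true only for:
  a=False, s=True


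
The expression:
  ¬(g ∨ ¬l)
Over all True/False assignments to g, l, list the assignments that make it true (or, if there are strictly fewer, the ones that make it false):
is true only for:
  g=False, l=True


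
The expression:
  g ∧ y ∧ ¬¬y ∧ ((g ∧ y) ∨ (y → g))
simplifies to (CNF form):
g ∧ y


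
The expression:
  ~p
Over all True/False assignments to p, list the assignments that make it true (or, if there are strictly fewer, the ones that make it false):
is true only for:
  p=False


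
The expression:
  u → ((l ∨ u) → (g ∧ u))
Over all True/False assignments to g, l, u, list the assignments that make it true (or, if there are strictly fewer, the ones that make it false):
is false only for:
  g=False, l=False, u=True;
  g=False, l=True, u=True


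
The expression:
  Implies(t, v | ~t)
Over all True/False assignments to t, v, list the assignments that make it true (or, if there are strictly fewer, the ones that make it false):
is false only for:
  t=True, v=False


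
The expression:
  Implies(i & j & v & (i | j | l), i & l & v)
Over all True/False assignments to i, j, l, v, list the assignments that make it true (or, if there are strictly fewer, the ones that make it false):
is false only for:
  i=True, j=True, l=False, v=True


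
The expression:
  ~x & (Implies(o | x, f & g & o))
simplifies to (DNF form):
(~o & ~x) | (f & g & ~x)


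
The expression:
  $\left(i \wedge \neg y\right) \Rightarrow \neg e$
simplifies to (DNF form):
$y \vee \neg e \vee \neg i$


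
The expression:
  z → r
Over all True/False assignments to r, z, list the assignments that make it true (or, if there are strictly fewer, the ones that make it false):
is false only for:
  r=False, z=True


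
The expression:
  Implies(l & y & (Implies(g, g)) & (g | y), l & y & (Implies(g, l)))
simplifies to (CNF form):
True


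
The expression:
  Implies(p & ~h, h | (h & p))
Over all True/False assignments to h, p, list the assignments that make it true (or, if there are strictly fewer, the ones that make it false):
is false only for:
  h=False, p=True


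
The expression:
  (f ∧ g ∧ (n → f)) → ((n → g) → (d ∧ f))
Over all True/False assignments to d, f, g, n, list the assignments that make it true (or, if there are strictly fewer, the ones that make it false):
is false only for:
  d=False, f=True, g=True, n=False;
  d=False, f=True, g=True, n=True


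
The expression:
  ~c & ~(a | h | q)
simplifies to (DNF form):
~a & ~c & ~h & ~q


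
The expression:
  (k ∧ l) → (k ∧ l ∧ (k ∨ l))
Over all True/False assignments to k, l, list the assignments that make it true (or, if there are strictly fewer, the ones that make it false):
is always true.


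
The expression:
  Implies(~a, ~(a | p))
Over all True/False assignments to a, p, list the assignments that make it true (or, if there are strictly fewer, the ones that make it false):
is false only for:
  a=False, p=True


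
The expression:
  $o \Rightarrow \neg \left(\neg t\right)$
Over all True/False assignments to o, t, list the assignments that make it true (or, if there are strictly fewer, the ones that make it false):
is false only for:
  o=True, t=False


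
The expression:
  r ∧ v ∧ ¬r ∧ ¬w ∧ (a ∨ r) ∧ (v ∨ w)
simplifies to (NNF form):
False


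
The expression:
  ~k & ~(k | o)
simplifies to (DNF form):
~k & ~o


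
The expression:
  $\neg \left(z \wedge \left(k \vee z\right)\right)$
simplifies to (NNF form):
$\neg z$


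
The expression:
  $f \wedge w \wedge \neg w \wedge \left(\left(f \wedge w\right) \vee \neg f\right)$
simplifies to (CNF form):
$\text{False}$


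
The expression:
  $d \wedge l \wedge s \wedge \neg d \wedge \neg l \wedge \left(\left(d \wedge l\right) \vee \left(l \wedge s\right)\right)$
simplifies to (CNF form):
$\text{False}$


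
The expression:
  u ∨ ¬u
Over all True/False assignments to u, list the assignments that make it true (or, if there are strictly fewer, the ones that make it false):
is always true.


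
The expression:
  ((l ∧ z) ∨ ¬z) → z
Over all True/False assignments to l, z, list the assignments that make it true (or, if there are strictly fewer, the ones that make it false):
is true only for:
  l=False, z=True;
  l=True, z=True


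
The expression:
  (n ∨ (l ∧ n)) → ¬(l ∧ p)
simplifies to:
¬l ∨ ¬n ∨ ¬p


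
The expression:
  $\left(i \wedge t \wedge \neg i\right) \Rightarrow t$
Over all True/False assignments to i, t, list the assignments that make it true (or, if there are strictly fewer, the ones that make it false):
is always true.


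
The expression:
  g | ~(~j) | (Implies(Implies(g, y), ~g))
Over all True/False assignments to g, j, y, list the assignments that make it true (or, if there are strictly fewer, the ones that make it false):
is always true.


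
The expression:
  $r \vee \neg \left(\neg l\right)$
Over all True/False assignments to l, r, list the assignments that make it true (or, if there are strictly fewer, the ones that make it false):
is false only for:
  l=False, r=False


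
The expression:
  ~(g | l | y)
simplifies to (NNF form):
~g & ~l & ~y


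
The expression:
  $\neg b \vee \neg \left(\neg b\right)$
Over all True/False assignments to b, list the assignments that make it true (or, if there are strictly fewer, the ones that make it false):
is always true.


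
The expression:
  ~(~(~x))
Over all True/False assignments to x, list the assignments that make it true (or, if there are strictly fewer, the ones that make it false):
is true only for:
  x=False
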